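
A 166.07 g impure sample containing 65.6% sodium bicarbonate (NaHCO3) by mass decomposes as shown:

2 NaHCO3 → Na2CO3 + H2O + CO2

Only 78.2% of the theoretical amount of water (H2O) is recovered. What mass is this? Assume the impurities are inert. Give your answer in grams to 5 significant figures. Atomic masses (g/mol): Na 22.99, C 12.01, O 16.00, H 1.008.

9.1350 g

Pure NaHCO3 available = 166.07 g × 0.656 = 108.942 g.
M(NaHCO3) = 22.99 + 1.008 + 12.01 + 3(16.00) = 84.008 g/mol.
M(H2O) = 2(1.008) + 16.00 = 18.016 g/mol.
n(NaHCO3) = 108.942 g / 84.008 g/mol = 1.29680 mol.
From the equation the NaHCO3:H2O mole ratio is 2:1, so n(H2O) = 1.29680 × 1/2 = 0.648402 mol.
Mass of H2O = 0.648402 mol × 18.016 g/mol = 11.6816 g.
Actual mass collected = 11.6816 g × 0.782 = 9.13502 g.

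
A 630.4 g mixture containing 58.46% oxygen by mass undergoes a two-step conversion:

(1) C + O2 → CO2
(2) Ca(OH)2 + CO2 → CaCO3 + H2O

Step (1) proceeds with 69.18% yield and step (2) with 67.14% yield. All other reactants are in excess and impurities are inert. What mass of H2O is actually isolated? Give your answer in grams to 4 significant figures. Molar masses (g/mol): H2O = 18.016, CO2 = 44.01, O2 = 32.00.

Pure O2 = 630.4 × 0.5846 = 368.53 g.
n(O2) = 368.53 / 32.00 = 11.517 mol.
Step 1 (O2:CO2 = 1:1): theoretical n(CO2) = 11.517 mol; at 69.18% yield, n(CO2) = 7.9672 mol.
Step 2 (CO2:H2O = 1:1): theoretical n(H2O) = 7.9672 mol, so theoretical mass = 7.9672 × 18.016 = 143.54 g.
At 67.14% yield, actual mass of H2O = 143.54 × 0.6714 = 96.371 g.

96.37 g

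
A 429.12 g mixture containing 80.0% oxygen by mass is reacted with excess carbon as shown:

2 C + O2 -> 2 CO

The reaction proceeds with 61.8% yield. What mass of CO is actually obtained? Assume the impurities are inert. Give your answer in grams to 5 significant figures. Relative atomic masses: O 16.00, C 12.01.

371.41 g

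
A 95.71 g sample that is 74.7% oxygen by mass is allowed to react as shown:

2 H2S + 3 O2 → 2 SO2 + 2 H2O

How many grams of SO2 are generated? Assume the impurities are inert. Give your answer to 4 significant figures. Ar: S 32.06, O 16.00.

95.42 g

Mass of pure O2 = 95.71 g × 0.747 = 71.495 g.
M(O2) = 2(16.00) = 32.00 g/mol.
M(SO2) = 32.06 + 2(16.00) = 64.06 g/mol.
n(O2) = 71.495 g / 32.00 g/mol = 2.2342 mol.
From the equation the O2:SO2 mole ratio is 3:2, so n(SO2) = 2.2342 × 2/3 = 1.4895 mol.
Mass of SO2 = 1.4895 mol × 64.06 g/mol = 95.417 g.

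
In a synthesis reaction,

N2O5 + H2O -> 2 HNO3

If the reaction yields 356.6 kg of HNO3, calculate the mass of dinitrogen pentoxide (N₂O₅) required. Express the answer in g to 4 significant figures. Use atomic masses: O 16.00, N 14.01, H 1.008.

M(HNO3) = 1.008 + 14.01 + 3(16.00) = 63.018 g/mol.
M(N2O5) = 2(14.01) + 5(16.00) = 108.02 g/mol.
Convert: 356.6 kg = 356600 g.
n(HNO3) = 356600 g / 63.018 g/mol = 5658.7 mol.
From the equation the HNO3:N2O5 mole ratio is 2:1, so n(N2O5) = 5658.7 × 1/2 = 2829.4 mol.
Mass of N2O5 = 2829.4 mol × 108.02 g/mol = 305630 g.

305600 g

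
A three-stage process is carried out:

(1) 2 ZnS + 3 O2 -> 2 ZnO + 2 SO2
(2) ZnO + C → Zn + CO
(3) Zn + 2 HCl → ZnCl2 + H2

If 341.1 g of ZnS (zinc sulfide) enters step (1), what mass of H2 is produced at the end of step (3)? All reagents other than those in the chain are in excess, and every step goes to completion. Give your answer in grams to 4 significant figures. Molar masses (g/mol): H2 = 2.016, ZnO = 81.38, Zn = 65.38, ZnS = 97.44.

n(ZnS) = 341.1 / 97.44 = 3.5006 mol.
Reaction (1): ZnS→ZnO ratio 2:2 ⇒ n(ZnO) = 3.5006 mol.
Reaction (2): ZnO→Zn ratio 1:1 ⇒ n(Zn) = 3.5006 mol.
Reaction (3): Zn→H2 ratio 1:1 ⇒ n(H2) = 3.5006 mol.
Mass of H2 = 3.5006 × 2.016 = 7.0572 g.

7.057 g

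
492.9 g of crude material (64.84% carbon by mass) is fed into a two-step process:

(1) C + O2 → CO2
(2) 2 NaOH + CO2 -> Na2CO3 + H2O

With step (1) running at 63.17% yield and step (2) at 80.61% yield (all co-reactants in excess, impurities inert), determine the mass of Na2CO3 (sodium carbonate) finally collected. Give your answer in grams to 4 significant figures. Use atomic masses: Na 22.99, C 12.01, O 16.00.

1436 g

Pure C = 492.9 × 0.6484 = 319.60 g.
M(C) = 12.01 g/mol.
M(Na2CO3) = 2(22.99) + 12.01 + 3(16.00) = 105.99 g/mol.
n(C) = 319.60 / 12.01 = 26.611 mol.
Step 1 (C:CO2 = 1:1): theoretical n(CO2) = 26.611 mol; at 63.17% yield, n(CO2) = 16.810 mol.
Step 2 (CO2:Na2CO3 = 1:1): theoretical n(Na2CO3) = 16.810 mol, so theoretical mass = 16.810 × 105.99 = 1781.7 g.
At 80.61% yield, actual mass of Na2CO3 = 1781.7 × 0.8061 = 1436.2 g.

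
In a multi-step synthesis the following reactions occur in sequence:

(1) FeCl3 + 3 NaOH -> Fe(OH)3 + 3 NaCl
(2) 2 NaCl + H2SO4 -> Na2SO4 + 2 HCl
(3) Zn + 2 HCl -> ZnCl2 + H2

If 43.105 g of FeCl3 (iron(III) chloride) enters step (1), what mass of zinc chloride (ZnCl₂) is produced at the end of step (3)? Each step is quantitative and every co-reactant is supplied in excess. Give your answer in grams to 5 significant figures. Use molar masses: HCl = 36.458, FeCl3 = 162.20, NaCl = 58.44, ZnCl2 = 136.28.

54.325 g

n(FeCl3) = 43.105 / 162.20 = 0.265752 mol.
Reaction (1): FeCl3→NaCl ratio 1:3 ⇒ n(NaCl) = 0.797256 mol.
Reaction (2): NaCl→HCl ratio 2:2 ⇒ n(HCl) = 0.797256 mol.
Reaction (3): HCl→ZnCl2 ratio 2:1 ⇒ n(ZnCl2) = 0.398628 mol.
Mass of ZnCl2 = 0.398628 × 136.28 = 54.3251 g.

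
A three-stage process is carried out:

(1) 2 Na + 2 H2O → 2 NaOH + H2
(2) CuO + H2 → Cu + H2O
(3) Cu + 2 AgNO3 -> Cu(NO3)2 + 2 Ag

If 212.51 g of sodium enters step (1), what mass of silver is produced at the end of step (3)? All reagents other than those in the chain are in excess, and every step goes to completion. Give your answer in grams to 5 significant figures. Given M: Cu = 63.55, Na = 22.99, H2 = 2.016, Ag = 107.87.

n(Na) = 212.51 / 22.99 = 9.24358 mol.
Reaction (1): Na→H2 ratio 2:1 ⇒ n(H2) = 4.62179 mol.
Reaction (2): H2→Cu ratio 1:1 ⇒ n(Cu) = 4.62179 mol.
Reaction (3): Cu→Ag ratio 1:2 ⇒ n(Ag) = 9.24358 mol.
Mass of Ag = 9.24358 × 107.87 = 997.105 g.

997.11 g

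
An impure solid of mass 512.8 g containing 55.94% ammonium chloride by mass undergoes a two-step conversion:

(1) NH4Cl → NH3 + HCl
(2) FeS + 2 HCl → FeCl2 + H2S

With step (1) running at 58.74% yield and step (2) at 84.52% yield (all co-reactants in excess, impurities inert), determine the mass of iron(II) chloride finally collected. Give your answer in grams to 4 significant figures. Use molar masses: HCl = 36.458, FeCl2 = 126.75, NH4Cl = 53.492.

168.7 g

Pure NH4Cl = 512.8 × 0.5594 = 286.86 g.
n(NH4Cl) = 286.86 / 53.492 = 5.3627 mol.
Step 1 (NH4Cl:HCl = 1:1): theoretical n(HCl) = 5.3627 mol; at 58.74% yield, n(HCl) = 3.1500 mol.
Step 2 (HCl:FeCl2 = 2:1): theoretical n(FeCl2) = 1.5750 mol, so theoretical mass = 1.5750 × 126.75 = 199.63 g.
At 84.52% yield, actual mass of FeCl2 = 199.63 × 0.8452 = 168.73 g.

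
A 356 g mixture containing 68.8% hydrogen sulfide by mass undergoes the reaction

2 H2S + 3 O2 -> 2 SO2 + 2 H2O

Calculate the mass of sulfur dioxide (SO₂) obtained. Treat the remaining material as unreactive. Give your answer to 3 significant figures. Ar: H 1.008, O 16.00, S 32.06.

460 g

Mass of pure H2S = 356 g × 0.688 = 244.9 g.
M(H2S) = 2(1.008) + 32.06 = 34.076 g/mol.
M(SO2) = 32.06 + 2(16.00) = 64.06 g/mol.
n(H2S) = 244.9 g / 34.076 g/mol = 7.188 mol.
From the equation the H2S:SO2 mole ratio is 2:2, so n(SO2) = 7.188 × 2/2 = 7.188 mol.
Mass of SO2 = 7.188 mol × 64.06 g/mol = 460.4 g.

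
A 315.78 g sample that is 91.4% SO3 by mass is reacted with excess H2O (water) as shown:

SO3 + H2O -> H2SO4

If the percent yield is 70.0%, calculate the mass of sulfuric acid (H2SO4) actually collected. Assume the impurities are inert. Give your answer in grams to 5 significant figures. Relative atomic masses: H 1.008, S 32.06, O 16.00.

247.50 g

Pure SO3 available = 315.78 g × 0.914 = 288.623 g.
M(SO3) = 32.06 + 3(16.00) = 80.06 g/mol.
M(H2SO4) = 2(1.008) + 32.06 + 4(16.00) = 98.076 g/mol.
n(SO3) = 288.623 g / 80.06 g/mol = 3.60508 mol.
From the equation the SO3:H2SO4 mole ratio is 1:1, so n(H2SO4) = 3.60508 × 1/1 = 3.60508 mol.
Mass of H2SO4 = 3.60508 mol × 98.076 g/mol = 353.572 g.
Actual mass collected = 353.572 g × 0.700 = 247.500 g.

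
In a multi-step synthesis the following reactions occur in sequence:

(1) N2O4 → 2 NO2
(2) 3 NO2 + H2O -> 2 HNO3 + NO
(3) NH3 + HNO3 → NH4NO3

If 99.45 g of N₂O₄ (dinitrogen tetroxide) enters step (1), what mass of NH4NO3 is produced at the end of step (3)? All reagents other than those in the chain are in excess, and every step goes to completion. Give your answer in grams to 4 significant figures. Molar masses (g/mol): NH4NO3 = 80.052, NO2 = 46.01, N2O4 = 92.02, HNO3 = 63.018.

115.4 g

n(N2O4) = 99.45 / 92.02 = 1.0807 mol.
Reaction (1): N2O4→NO2 ratio 1:2 ⇒ n(NO2) = 2.1615 mol.
Reaction (2): NO2→HNO3 ratio 3:2 ⇒ n(HNO3) = 1.4410 mol.
Reaction (3): HNO3→NH4NO3 ratio 1:1 ⇒ n(NH4NO3) = 1.4410 mol.
Mass of NH4NO3 = 1.4410 × 80.052 = 115.35 g.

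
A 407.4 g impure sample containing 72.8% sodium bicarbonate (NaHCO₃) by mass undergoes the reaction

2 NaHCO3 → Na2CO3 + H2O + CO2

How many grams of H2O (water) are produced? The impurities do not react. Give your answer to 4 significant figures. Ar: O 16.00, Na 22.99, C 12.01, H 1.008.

Mass of pure NaHCO3 = 407.4 g × 0.728 = 296.59 g.
M(NaHCO3) = 22.99 + 1.008 + 12.01 + 3(16.00) = 84.008 g/mol.
M(H2O) = 2(1.008) + 16.00 = 18.016 g/mol.
n(NaHCO3) = 296.59 g / 84.008 g/mol = 3.5305 mol.
From the equation the NaHCO3:H2O mole ratio is 2:1, so n(H2O) = 3.5305 × 1/2 = 1.7652 mol.
Mass of H2O = 1.7652 mol × 18.016 g/mol = 31.802 g.

31.80 g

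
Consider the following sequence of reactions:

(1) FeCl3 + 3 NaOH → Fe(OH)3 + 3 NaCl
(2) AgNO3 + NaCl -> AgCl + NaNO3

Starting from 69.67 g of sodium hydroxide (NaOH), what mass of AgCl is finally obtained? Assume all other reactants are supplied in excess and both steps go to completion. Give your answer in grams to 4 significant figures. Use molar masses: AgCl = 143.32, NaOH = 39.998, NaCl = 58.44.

n(NaOH) = 69.670 / 39.998 = 1.7418 mol.
Step 1 gives a 3:3 ratio of NaOH to NaCl, so n(NaCl) = 1.7418 mol.
In step 2 the NaCl:AgCl ratio is 1:1, so n(AgCl) = 1.7418 mol.
Mass of AgCl = 1.7418 × 143.32 = 249.64 g.

249.6 g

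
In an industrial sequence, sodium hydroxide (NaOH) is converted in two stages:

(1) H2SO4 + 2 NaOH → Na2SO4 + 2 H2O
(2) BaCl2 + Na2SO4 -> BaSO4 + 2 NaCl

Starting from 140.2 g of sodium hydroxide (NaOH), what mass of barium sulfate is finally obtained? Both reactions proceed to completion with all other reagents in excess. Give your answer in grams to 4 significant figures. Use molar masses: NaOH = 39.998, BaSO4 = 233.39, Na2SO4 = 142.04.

409.0 g

n(NaOH) = 140.20 / 39.998 = 3.5052 mol.
Step 1 gives a 2:1 ratio of NaOH to Na2SO4, so n(Na2SO4) = 1.7526 mol.
In step 2 the Na2SO4:BaSO4 ratio is 1:1, so n(BaSO4) = 1.7526 mol.
Mass of BaSO4 = 1.7526 × 233.39 = 409.04 g.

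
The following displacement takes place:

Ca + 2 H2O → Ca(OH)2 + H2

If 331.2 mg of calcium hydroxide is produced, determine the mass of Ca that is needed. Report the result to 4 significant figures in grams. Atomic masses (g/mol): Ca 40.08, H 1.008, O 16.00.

M(Ca(OH)2) = 40.08 + 2(16.00) + 2(1.008) = 74.096 g/mol.
M(Ca) = 40.08 g/mol.
Convert: 331.2 mg = 0.33120 g.
n(Ca(OH)2) = 0.33120 g / 74.096 g/mol = 0.0044699 mol.
From the equation the Ca(OH)2:Ca mole ratio is 1:1, so n(Ca) = 0.0044699 × 1/1 = 0.0044699 mol.
Mass of Ca = 0.0044699 mol × 40.08 g/mol = 0.17915 g.

0.1792 g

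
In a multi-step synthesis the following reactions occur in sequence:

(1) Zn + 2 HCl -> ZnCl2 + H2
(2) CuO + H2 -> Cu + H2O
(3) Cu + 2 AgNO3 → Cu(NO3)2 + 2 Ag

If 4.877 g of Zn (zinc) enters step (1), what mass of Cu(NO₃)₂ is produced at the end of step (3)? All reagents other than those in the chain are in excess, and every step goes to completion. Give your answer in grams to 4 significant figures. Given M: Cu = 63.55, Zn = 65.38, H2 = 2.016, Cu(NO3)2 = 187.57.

13.99 g

n(Zn) = 4.877 / 65.38 = 0.074595 mol.
Reaction (1): Zn→H2 ratio 1:1 ⇒ n(H2) = 0.074595 mol.
Reaction (2): H2→Cu ratio 1:1 ⇒ n(Cu) = 0.074595 mol.
Reaction (3): Cu→Cu(NO3)2 ratio 1:1 ⇒ n(Cu(NO3)2) = 0.074595 mol.
Mass of Cu(NO3)2 = 0.074595 × 187.57 = 13.992 g.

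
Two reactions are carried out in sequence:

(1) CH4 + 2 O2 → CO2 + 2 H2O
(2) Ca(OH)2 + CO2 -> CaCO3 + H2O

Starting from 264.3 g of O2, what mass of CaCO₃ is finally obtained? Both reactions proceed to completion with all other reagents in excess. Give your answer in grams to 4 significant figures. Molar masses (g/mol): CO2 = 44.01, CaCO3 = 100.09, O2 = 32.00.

413.3 g

n(O2) = 264.30 / 32.00 = 8.2594 mol.
Step 1 gives a 2:1 ratio of O2 to CO2, so n(CO2) = 4.1297 mol.
In step 2 the CO2:CaCO3 ratio is 1:1, so n(CaCO3) = 4.1297 mol.
Mass of CaCO3 = 4.1297 × 100.09 = 413.34 g.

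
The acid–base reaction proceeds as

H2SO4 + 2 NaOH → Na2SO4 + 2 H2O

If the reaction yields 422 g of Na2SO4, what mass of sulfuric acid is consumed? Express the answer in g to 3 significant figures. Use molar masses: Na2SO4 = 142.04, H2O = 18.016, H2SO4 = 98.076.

n(Na2SO4) = 422.0 g / 142.04 g/mol = 2.971 mol.
From the equation the Na2SO4:H2SO4 mole ratio is 1:1, so n(H2SO4) = 2.971 × 1/1 = 2.971 mol.
Mass of H2SO4 = 2.971 mol × 98.076 g/mol = 291.4 g.

291 g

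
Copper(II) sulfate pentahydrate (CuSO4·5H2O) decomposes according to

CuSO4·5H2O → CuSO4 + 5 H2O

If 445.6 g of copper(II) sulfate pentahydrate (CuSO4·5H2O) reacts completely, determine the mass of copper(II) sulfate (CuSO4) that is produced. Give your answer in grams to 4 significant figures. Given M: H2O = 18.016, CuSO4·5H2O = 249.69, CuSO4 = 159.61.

284.8 g

n(CuSO4·5H2O) = 445.60 g / 249.69 g/mol = 1.7846 mol.
From the equation the CuSO4·5H2O:CuSO4 mole ratio is 1:1, so n(CuSO4) = 1.7846 × 1/1 = 1.7846 mol.
Mass of CuSO4 = 1.7846 mol × 159.61 g/mol = 284.84 g.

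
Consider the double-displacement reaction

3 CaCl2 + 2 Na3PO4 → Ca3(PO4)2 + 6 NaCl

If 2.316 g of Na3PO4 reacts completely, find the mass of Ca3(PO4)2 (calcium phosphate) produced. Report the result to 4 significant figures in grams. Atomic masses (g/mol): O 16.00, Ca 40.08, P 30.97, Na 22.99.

2.191 g

M(Na3PO4) = 3(22.99) + 30.97 + 4(16.00) = 163.94 g/mol.
M(Ca3(PO4)2) = 3(40.08) + 2(30.97) + 8(16.00) = 310.18 g/mol.
n(Na3PO4) = 2.3160 g / 163.94 g/mol = 0.014127 mol.
From the equation the Na3PO4:Ca3(PO4)2 mole ratio is 2:1, so n(Ca3(PO4)2) = 0.014127 × 1/2 = 0.0070636 mol.
Mass of Ca3(PO4)2 = 0.0070636 mol × 310.18 g/mol = 2.1910 g.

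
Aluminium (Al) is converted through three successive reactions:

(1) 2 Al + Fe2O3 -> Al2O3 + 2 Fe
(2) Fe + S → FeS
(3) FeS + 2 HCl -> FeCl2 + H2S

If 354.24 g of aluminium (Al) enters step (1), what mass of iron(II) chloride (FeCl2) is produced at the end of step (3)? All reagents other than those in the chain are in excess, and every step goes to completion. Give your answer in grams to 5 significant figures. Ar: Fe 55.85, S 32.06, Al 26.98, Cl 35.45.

1664.2 g

M(Al) = 26.98 g/mol.
M(FeCl2) = 55.85 + 2(35.45) = 126.75 g/mol.
n(Al) = 354.24 / 26.98 = 13.1297 mol.
Reaction (1): Al→Fe ratio 2:2 ⇒ n(Fe) = 13.1297 mol.
Reaction (2): Fe→FeS ratio 1:1 ⇒ n(FeS) = 13.1297 mol.
Reaction (3): FeS→FeCl2 ratio 1:1 ⇒ n(FeCl2) = 13.1297 mol.
Mass of FeCl2 = 13.1297 × 126.75 = 1664.19 g.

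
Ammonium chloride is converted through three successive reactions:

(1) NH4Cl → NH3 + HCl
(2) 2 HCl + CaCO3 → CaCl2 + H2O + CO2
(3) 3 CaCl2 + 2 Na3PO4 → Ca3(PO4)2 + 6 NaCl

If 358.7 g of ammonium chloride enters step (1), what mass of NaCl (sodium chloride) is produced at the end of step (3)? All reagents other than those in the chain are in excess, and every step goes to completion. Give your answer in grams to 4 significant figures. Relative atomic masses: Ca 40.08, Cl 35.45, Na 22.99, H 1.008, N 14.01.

391.9 g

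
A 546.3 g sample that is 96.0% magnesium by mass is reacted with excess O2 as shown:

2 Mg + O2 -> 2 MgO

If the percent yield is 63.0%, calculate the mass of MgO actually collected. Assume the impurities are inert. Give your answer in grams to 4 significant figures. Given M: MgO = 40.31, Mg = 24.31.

547.9 g

Pure Mg available = 546.3 g × 0.960 = 524.45 g.
n(Mg) = 524.45 g / 24.31 g/mol = 21.573 mol.
From the equation the Mg:MgO mole ratio is 2:2, so n(MgO) = 21.573 × 2/2 = 21.573 mol.
Mass of MgO = 21.573 mol × 40.31 g/mol = 869.62 g.
Actual mass collected = 869.62 g × 0.630 = 547.86 g.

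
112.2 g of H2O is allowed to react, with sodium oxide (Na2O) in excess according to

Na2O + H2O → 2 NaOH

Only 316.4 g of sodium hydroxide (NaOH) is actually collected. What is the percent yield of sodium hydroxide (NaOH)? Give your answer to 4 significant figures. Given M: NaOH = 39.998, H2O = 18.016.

63.51 %

n(H2O) = 112.20 g / 18.016 g/mol = 6.2278 mol.
From the equation the H2O:NaOH mole ratio is 1:2, so n(NaOH) = 6.2278 × 2/1 = 12.456 mol.
Mass of NaOH = 12.456 mol × 39.998 g/mol = 498.20 g.
This is the theoretical yield. Percent yield = 316.4 g / 498.20 g × 100% = 63.509%.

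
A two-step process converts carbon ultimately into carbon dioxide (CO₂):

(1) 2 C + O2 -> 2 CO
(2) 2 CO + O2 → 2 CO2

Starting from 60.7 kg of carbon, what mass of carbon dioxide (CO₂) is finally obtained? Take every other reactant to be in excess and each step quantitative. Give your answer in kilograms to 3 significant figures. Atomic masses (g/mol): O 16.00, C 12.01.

M(C) = 12.01 g/mol.
M(CO2) = 12.01 + 2(16.00) = 44.01 g/mol.
60.7 kg = 60700 g.
n(C) = 60700 / 12.01 = 5054 mol.
Step 1 gives a 2:2 ratio of C to CO, so n(CO) = 5054 mol.
In step 2 the CO:CO2 ratio is 2:2, so n(CO2) = 5054 mol.
Mass of CO2 = 5054 × 44.01 = 222400 g = 222 kg.

222 kg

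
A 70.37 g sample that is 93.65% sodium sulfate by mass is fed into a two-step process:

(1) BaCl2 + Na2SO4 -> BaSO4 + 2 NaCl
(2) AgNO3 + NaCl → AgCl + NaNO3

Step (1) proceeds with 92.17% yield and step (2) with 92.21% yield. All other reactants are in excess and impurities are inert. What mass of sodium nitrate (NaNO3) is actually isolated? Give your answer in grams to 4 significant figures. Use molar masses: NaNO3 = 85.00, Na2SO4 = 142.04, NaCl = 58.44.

Pure Na2SO4 = 70.37 × 0.9365 = 65.902 g.
n(Na2SO4) = 65.902 / 142.04 = 0.46396 mol.
Step 1 (Na2SO4:NaCl = 1:2): theoretical n(NaCl) = 0.92793 mol; at 92.17% yield, n(NaCl) = 0.85527 mol.
Step 2 (NaCl:NaNO3 = 1:1): theoretical n(NaNO3) = 0.85527 mol, so theoretical mass = 0.85527 × 85.00 = 72.698 g.
At 92.21% yield, actual mass of NaNO3 = 72.698 × 0.9221 = 67.035 g.

67.03 g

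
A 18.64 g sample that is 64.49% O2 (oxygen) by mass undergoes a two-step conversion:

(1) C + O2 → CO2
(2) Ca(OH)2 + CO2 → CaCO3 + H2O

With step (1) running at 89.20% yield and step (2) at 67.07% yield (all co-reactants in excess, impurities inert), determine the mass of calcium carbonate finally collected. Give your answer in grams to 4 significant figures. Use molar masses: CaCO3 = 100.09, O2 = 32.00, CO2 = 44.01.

22.49 g

Pure O2 = 18.64 × 0.6449 = 12.021 g.
n(O2) = 12.021 / 32.00 = 0.37565 mol.
Step 1 (O2:CO2 = 1:1): theoretical n(CO2) = 0.37565 mol; at 89.20% yield, n(CO2) = 0.33508 mol.
Step 2 (CO2:CaCO3 = 1:1): theoretical n(CaCO3) = 0.33508 mol, so theoretical mass = 0.33508 × 100.09 = 33.539 g.
At 67.07% yield, actual mass of CaCO3 = 33.539 × 0.6707 = 22.494 g.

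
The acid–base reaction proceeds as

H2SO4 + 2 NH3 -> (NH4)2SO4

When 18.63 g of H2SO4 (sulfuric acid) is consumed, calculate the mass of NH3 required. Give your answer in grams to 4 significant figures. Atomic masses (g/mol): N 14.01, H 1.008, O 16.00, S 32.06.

M(H2SO4) = 2(1.008) + 32.06 + 4(16.00) = 98.076 g/mol.
M(NH3) = 14.01 + 3(1.008) = 17.034 g/mol.
n(H2SO4) = 18.630 g / 98.076 g/mol = 0.18995 mol.
From the equation the H2SO4:NH3 mole ratio is 1:2, so n(NH3) = 0.18995 × 2/1 = 0.37991 mol.
Mass of NH3 = 0.37991 mol × 17.034 g/mol = 6.4714 g.

6.471 g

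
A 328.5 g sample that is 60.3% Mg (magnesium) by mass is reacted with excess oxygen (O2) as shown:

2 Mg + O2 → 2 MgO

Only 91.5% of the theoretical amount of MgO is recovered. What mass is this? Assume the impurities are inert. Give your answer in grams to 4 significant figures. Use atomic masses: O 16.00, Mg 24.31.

Pure Mg available = 328.5 g × 0.603 = 198.09 g.
M(Mg) = 24.31 g/mol.
M(MgO) = 24.31 + 16.00 = 40.31 g/mol.
n(Mg) = 198.09 g / 24.31 g/mol = 8.1483 mol.
From the equation the Mg:MgO mole ratio is 2:2, so n(MgO) = 8.1483 × 2/2 = 8.1483 mol.
Mass of MgO = 8.1483 mol × 40.31 g/mol = 328.46 g.
Actual mass collected = 328.46 g × 0.915 = 300.54 g.

300.5 g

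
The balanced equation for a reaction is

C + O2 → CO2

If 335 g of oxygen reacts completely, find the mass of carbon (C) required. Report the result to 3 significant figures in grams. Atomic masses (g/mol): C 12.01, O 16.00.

M(O2) = 2(16.00) = 32.00 g/mol.
M(C) = 12.01 g/mol.
n(O2) = 335.0 g / 32.00 g/mol = 10.47 mol.
From the equation the O2:C mole ratio is 1:1, so n(C) = 10.47 × 1/1 = 10.47 mol.
Mass of C = 10.47 mol × 12.01 g/mol = 125.7 g.

126 g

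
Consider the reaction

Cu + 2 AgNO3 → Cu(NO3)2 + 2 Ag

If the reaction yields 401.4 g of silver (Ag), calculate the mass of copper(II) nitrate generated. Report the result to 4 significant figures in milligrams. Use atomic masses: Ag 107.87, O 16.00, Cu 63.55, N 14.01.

349000 mg

M(Ag) = 107.87 g/mol.
M(Cu(NO3)2) = 63.55 + 2(14.01) + 6(16.00) = 187.57 g/mol.
n(Ag) = 401.40 g / 107.87 g/mol = 3.7211 mol.
From the equation the Ag:Cu(NO3)2 mole ratio is 2:1, so n(Cu(NO3)2) = 3.7211 × 1/2 = 1.8606 mol.
Mass of Cu(NO3)2 = 1.8606 mol × 187.57 g/mol = 348.99 g.
Converting to mg: 348.99 g = 349000 mg.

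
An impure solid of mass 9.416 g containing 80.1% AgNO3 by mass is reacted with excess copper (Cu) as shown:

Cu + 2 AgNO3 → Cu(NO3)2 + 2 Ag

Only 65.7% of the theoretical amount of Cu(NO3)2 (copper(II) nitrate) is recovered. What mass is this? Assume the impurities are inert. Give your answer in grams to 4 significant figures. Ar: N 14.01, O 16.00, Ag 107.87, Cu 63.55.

2.736 g

Pure AgNO3 available = 9.416 g × 0.801 = 7.5422 g.
M(AgNO3) = 107.87 + 14.01 + 3(16.00) = 169.88 g/mol.
M(Cu(NO3)2) = 63.55 + 2(14.01) + 6(16.00) = 187.57 g/mol.
n(AgNO3) = 7.5422 g / 169.88 g/mol = 0.044397 mol.
From the equation the AgNO3:Cu(NO3)2 mole ratio is 2:1, so n(Cu(NO3)2) = 0.044397 × 1/2 = 0.022199 mol.
Mass of Cu(NO3)2 = 0.022199 mol × 187.57 g/mol = 4.1638 g.
Actual mass collected = 4.1638 g × 0.657 = 2.7356 g.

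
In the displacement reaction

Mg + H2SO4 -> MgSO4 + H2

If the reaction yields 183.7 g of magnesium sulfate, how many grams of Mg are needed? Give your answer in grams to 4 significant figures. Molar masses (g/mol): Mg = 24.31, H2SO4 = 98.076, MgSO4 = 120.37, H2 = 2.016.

37.10 g

n(MgSO4) = 183.70 g / 120.37 g/mol = 1.5261 mol.
From the equation the MgSO4:Mg mole ratio is 1:1, so n(Mg) = 1.5261 × 1/1 = 1.5261 mol.
Mass of Mg = 1.5261 mol × 24.31 g/mol = 37.100 g.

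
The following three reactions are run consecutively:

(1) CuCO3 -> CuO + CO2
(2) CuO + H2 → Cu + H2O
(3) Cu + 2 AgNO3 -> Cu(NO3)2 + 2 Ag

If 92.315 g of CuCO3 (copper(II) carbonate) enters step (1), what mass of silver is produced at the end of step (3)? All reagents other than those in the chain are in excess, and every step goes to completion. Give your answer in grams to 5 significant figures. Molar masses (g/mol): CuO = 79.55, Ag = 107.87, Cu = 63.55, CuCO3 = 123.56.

n(CuCO3) = 92.315 / 123.56 = 0.747127 mol.
Reaction (1): CuCO3→CuO ratio 1:1 ⇒ n(CuO) = 0.747127 mol.
Reaction (2): CuO→Cu ratio 1:1 ⇒ n(Cu) = 0.747127 mol.
Reaction (3): Cu→Ag ratio 1:2 ⇒ n(Ag) = 1.49425 mol.
Mass of Ag = 1.49425 × 107.87 = 161.185 g.

161.19 g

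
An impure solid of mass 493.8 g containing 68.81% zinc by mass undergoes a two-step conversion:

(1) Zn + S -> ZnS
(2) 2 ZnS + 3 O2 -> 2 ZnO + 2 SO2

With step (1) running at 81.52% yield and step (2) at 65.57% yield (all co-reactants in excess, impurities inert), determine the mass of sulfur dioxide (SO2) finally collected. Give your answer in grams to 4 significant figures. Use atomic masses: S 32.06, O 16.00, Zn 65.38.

178.0 g

Pure Zn = 493.8 × 0.6881 = 339.78 g.
M(Zn) = 65.38 g/mol.
M(SO2) = 32.06 + 2(16.00) = 64.06 g/mol.
n(Zn) = 339.78 / 65.38 = 5.1971 mol.
Step 1 (Zn:ZnS = 1:1): theoretical n(ZnS) = 5.1971 mol; at 81.52% yield, n(ZnS) = 4.2366 mol.
Step 2 (ZnS:SO2 = 2:2): theoretical n(SO2) = 4.2366 mol, so theoretical mass = 4.2366 × 64.06 = 271.40 g.
At 65.57% yield, actual mass of SO2 = 271.40 × 0.6557 = 177.96 g.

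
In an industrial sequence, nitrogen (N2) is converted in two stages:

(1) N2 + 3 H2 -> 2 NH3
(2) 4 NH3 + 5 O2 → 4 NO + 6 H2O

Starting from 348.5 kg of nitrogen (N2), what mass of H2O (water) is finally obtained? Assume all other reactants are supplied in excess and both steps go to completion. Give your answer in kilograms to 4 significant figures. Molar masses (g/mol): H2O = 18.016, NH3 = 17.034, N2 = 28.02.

348.5 kg = 348500 g.
n(N2) = 348500 / 28.02 = 12438 mol.
Step 1 gives a 1:2 ratio of N2 to NH3, so n(NH3) = 24875 mol.
In step 2 the NH3:H2O ratio is 4:6, so n(H2O) = 37313 mol.
Mass of H2O = 37313 × 18.016 = 672220 g = 672.2 kg.

672.2 kg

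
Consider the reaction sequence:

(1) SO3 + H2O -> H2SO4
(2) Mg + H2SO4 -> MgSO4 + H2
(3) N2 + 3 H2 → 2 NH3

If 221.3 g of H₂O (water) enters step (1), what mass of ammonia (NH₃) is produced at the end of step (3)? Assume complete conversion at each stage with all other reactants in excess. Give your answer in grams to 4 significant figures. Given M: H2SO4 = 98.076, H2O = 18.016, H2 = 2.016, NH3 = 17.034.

139.5 g

n(H2O) = 221.3 / 18.016 = 12.284 mol.
Reaction (1): H2O→H2SO4 ratio 1:1 ⇒ n(H2SO4) = 12.284 mol.
Reaction (2): H2SO4→H2 ratio 1:1 ⇒ n(H2) = 12.284 mol.
Reaction (3): H2→NH3 ratio 3:2 ⇒ n(NH3) = 8.1890 mol.
Mass of NH3 = 8.1890 × 17.034 = 139.49 g.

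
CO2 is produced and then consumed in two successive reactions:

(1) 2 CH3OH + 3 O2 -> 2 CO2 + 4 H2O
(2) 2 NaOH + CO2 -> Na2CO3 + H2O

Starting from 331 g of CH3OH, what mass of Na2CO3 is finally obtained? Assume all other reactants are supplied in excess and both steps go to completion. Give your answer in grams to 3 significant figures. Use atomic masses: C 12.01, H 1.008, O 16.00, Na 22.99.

1090 g

M(CH3OH) = 12.01 + 4(1.008) + 16.00 = 32.042 g/mol.
M(Na2CO3) = 2(22.99) + 12.01 + 3(16.00) = 105.99 g/mol.
n(CH3OH) = 331.0 / 32.042 = 10.33 mol.
Step 1 gives a 2:2 ratio of CH3OH to CO2, so n(CO2) = 10.33 mol.
In step 2 the CO2:Na2CO3 ratio is 1:1, so n(Na2CO3) = 10.33 mol.
Mass of Na2CO3 = 10.33 × 105.99 = 1095 g.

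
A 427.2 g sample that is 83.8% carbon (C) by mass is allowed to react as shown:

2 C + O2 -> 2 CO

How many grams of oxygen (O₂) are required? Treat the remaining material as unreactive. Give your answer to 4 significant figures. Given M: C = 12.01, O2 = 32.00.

Mass of pure C = 427.2 g × 0.838 = 357.99 g.
n(C) = 357.99 g / 12.01 g/mol = 29.808 mol.
From the equation the C:O2 mole ratio is 2:1, so n(O2) = 29.808 × 1/2 = 14.904 mol.
Mass of O2 = 14.904 mol × 32.00 g/mol = 476.93 g.

476.9 g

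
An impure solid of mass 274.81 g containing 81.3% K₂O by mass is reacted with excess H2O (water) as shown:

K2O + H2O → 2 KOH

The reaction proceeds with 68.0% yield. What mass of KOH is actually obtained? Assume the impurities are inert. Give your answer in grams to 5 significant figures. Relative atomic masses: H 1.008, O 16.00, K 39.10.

Pure K2O available = 274.81 g × 0.813 = 223.421 g.
M(K2O) = 2(39.10) + 16.00 = 94.20 g/mol.
M(KOH) = 39.10 + 16.00 + 1.008 = 56.108 g/mol.
n(K2O) = 223.421 g / 94.20 g/mol = 2.37177 mol.
From the equation the K2O:KOH mole ratio is 1:2, so n(KOH) = 2.37177 × 2/1 = 4.74354 mol.
Mass of KOH = 4.74354 mol × 56.108 g/mol = 266.150 g.
Actual mass collected = 266.150 g × 0.680 = 180.982 g.

180.98 g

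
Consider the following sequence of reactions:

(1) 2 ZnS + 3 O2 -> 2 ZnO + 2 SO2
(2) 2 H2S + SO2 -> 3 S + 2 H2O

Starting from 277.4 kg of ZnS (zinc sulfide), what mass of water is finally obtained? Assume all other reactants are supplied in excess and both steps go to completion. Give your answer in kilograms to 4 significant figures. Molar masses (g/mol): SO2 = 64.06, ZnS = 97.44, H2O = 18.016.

102.6 kg

277.4 kg = 277400 g.
n(ZnS) = 277400 / 97.44 = 2846.9 mol.
Step 1 gives a 2:2 ratio of ZnS to SO2, so n(SO2) = 2846.9 mol.
In step 2 the SO2:H2O ratio is 1:2, so n(H2O) = 5693.8 mol.
Mass of H2O = 5693.8 × 18.016 = 102580 g = 102.6 kg.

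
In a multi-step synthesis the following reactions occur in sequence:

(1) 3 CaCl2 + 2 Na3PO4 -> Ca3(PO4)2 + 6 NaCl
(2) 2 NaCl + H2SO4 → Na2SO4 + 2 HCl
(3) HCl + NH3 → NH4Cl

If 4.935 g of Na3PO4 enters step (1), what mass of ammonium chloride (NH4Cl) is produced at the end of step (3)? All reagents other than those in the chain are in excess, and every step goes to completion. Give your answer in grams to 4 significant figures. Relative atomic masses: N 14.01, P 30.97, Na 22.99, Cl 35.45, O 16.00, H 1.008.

4.831 g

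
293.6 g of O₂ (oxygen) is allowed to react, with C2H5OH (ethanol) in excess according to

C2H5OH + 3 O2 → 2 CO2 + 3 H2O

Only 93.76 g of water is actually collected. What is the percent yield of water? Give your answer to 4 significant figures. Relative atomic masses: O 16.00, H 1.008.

56.72 %

M(O2) = 2(16.00) = 32.00 g/mol.
M(H2O) = 2(1.008) + 16.00 = 18.016 g/mol.
n(O2) = 293.60 g / 32.00 g/mol = 9.1750 mol.
From the equation the O2:H2O mole ratio is 3:3, so n(H2O) = 9.1750 × 3/3 = 9.1750 mol.
Mass of H2O = 9.1750 mol × 18.016 g/mol = 165.30 g.
This is the theoretical yield. Percent yield = 93.76 g / 165.30 g × 100% = 56.722%.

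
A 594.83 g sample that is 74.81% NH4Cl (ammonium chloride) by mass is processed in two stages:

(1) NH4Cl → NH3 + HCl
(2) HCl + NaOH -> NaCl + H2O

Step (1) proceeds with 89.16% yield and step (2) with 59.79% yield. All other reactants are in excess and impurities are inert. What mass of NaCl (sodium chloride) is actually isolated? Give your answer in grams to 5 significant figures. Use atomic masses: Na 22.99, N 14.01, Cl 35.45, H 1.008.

Pure NH4Cl = 594.83 × 0.7481 = 444.992 g.
M(NH4Cl) = 14.01 + 4(1.008) + 35.45 = 53.492 g/mol.
M(NaCl) = 22.99 + 35.45 = 58.44 g/mol.
n(NH4Cl) = 444.992 / 53.492 = 8.31886 mol.
Step 1 (NH4Cl:HCl = 1:1): theoretical n(HCl) = 8.31886 mol; at 89.16% yield, n(HCl) = 7.41709 mol.
Step 2 (HCl:NaCl = 1:1): theoretical n(NaCl) = 7.41709 mol, so theoretical mass = 7.41709 × 58.44 = 433.455 g.
At 59.79% yield, actual mass of NaCl = 433.455 × 0.5979 = 259.163 g.

259.16 g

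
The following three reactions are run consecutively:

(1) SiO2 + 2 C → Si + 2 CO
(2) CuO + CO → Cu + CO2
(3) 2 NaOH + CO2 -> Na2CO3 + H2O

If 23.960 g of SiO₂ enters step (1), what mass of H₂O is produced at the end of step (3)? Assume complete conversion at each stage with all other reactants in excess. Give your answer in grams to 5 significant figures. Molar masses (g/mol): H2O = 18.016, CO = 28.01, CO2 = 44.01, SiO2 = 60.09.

n(SiO2) = 23.960 / 60.09 = 0.398735 mol.
Reaction (1): SiO2→CO ratio 1:2 ⇒ n(CO) = 0.797470 mol.
Reaction (2): CO→CO2 ratio 1:1 ⇒ n(CO2) = 0.797470 mol.
Reaction (3): CO2→H2O ratio 1:1 ⇒ n(H2O) = 0.797470 mol.
Mass of H2O = 0.797470 × 18.016 = 14.3672 g.

14.367 g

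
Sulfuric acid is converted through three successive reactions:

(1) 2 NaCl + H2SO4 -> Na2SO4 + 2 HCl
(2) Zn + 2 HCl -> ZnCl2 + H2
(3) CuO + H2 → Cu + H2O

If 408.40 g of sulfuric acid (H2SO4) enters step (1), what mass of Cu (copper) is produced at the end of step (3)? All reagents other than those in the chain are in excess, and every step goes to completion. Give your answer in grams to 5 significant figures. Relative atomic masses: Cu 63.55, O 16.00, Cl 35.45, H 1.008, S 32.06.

M(H2SO4) = 2(1.008) + 32.06 + 4(16.00) = 98.076 g/mol.
M(Cu) = 63.55 g/mol.
n(H2SO4) = 408.40 / 98.076 = 4.16412 mol.
Reaction (1): H2SO4→HCl ratio 1:2 ⇒ n(HCl) = 8.32824 mol.
Reaction (2): HCl→H2 ratio 2:1 ⇒ n(H2) = 4.16412 mol.
Reaction (3): H2→Cu ratio 1:1 ⇒ n(Cu) = 4.16412 mol.
Mass of Cu = 4.16412 × 63.55 = 264.630 g.

264.63 g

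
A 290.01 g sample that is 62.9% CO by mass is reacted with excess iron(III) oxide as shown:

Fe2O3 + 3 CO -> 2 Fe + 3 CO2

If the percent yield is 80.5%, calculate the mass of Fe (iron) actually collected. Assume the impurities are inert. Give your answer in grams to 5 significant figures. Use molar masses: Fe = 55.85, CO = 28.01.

195.20 g

Pure CO available = 290.01 g × 0.629 = 182.416 g.
n(CO) = 182.416 g / 28.01 g/mol = 6.51254 mol.
From the equation the CO:Fe mole ratio is 3:2, so n(Fe) = 6.51254 × 2/3 = 4.34169 mol.
Mass of Fe = 4.34169 mol × 55.85 g/mol = 242.484 g.
Actual mass collected = 242.484 g × 0.805 = 195.199 g.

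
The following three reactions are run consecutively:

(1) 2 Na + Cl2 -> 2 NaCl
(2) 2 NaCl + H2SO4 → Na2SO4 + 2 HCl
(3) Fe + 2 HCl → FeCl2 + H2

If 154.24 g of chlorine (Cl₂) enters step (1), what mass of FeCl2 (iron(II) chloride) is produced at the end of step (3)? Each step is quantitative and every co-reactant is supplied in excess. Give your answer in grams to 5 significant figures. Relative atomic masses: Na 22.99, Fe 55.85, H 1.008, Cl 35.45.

M(Cl2) = 2(35.45) = 70.90 g/mol.
M(FeCl2) = 55.85 + 2(35.45) = 126.75 g/mol.
n(Cl2) = 154.24 / 70.90 = 2.17546 mol.
Reaction (1): Cl2→NaCl ratio 1:2 ⇒ n(NaCl) = 4.35092 mol.
Reaction (2): NaCl→HCl ratio 2:2 ⇒ n(HCl) = 4.35092 mol.
Reaction (3): HCl→FeCl2 ratio 2:1 ⇒ n(FeCl2) = 2.17546 mol.
Mass of FeCl2 = 2.17546 × 126.75 = 275.739 g.

275.74 g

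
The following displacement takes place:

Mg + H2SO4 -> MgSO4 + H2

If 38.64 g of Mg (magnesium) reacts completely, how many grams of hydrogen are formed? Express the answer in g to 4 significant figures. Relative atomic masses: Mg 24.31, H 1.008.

M(Mg) = 24.31 g/mol.
M(H2) = 2(1.008) = 2.016 g/mol.
n(Mg) = 38.640 g / 24.31 g/mol = 1.5895 mol.
From the equation the Mg:H2 mole ratio is 1:1, so n(H2) = 1.5895 × 1/1 = 1.5895 mol.
Mass of H2 = 1.5895 mol × 2.016 g/mol = 3.2044 g.

3.204 g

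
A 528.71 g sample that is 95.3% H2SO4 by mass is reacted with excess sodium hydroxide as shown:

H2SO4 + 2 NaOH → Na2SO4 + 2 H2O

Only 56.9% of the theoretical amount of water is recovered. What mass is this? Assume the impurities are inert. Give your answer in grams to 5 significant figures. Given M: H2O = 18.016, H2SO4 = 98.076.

105.33 g

Pure H2SO4 available = 528.71 g × 0.953 = 503.861 g.
n(H2SO4) = 503.861 g / 98.076 g/mol = 5.13745 mol.
From the equation the H2SO4:H2O mole ratio is 1:2, so n(H2O) = 5.13745 × 2/1 = 10.2749 mol.
Mass of H2O = 10.2749 mol × 18.016 g/mol = 185.113 g.
Actual mass collected = 185.113 g × 0.569 = 105.329 g.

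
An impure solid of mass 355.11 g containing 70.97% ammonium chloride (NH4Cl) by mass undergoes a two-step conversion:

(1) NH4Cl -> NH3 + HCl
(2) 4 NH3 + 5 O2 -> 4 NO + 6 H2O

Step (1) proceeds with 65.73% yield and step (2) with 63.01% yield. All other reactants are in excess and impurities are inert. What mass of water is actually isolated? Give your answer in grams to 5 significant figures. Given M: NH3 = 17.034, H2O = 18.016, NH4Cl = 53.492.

52.732 g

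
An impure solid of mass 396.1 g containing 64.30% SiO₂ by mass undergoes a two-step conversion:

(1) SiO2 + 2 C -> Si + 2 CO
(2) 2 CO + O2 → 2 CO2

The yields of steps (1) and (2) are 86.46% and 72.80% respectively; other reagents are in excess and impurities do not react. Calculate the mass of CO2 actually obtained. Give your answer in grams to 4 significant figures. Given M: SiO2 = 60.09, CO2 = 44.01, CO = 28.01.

234.8 g

Pure SiO2 = 396.1 × 0.6430 = 254.69 g.
n(SiO2) = 254.69 / 60.09 = 4.2385 mol.
Step 1 (SiO2:CO = 1:2): theoretical n(CO) = 8.4770 mol; at 86.46% yield, n(CO) = 7.3292 mol.
Step 2 (CO:CO2 = 2:2): theoretical n(CO2) = 7.3292 mol, so theoretical mass = 7.3292 × 44.01 = 322.56 g.
At 72.80% yield, actual mass of CO2 = 322.56 × 0.7280 = 234.82 g.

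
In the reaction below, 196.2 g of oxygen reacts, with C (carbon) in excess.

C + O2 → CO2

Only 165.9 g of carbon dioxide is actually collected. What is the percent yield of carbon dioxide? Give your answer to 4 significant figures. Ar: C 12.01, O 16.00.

61.48 %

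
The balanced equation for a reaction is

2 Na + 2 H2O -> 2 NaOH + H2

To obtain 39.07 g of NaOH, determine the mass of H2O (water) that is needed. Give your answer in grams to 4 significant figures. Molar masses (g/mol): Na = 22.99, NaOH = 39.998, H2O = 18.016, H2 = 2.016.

n(NaOH) = 39.070 g / 39.998 g/mol = 0.97680 mol.
From the equation the NaOH:H2O mole ratio is 2:2, so n(H2O) = 0.97680 × 2/2 = 0.97680 mol.
Mass of H2O = 0.97680 mol × 18.016 g/mol = 17.598 g.

17.60 g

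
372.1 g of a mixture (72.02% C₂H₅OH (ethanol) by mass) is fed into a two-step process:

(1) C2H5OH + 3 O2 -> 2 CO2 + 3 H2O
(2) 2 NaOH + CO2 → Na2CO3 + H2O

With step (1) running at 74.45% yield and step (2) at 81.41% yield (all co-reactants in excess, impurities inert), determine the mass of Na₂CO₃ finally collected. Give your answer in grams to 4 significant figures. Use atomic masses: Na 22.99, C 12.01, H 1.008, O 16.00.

747.4 g

Pure C2H5OH = 372.1 × 0.7202 = 267.99 g.
M(C2H5OH) = 2(12.01) + 6(1.008) + 16.00 = 46.068 g/mol.
M(Na2CO3) = 2(22.99) + 12.01 + 3(16.00) = 105.99 g/mol.
n(C2H5OH) = 267.99 / 46.068 = 5.8172 mol.
Step 1 (C2H5OH:CO2 = 1:2): theoretical n(CO2) = 11.634 mol; at 74.45% yield, n(CO2) = 8.6618 mol.
Step 2 (CO2:Na2CO3 = 1:1): theoretical n(Na2CO3) = 8.6618 mol, so theoretical mass = 8.6618 × 105.99 = 918.06 g.
At 81.41% yield, actual mass of Na2CO3 = 918.06 × 0.8141 = 747.40 g.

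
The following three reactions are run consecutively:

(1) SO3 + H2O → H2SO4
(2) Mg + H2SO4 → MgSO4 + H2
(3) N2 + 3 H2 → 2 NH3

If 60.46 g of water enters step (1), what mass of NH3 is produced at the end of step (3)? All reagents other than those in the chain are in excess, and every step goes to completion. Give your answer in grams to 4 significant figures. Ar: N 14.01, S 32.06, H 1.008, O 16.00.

38.11 g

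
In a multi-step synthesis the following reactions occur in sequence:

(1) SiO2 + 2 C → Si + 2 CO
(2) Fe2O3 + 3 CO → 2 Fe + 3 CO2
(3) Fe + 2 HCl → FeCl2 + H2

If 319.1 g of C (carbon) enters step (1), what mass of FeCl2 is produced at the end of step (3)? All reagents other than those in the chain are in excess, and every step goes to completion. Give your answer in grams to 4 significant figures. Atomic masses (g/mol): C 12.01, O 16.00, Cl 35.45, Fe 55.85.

M(C) = 12.01 g/mol.
M(FeCl2) = 55.85 + 2(35.45) = 126.75 g/mol.
n(C) = 319.1 / 12.01 = 26.570 mol.
Reaction (1): C→CO ratio 2:2 ⇒ n(CO) = 26.570 mol.
Reaction (2): CO→Fe ratio 3:2 ⇒ n(Fe) = 17.713 mol.
Reaction (3): Fe→FeCl2 ratio 1:1 ⇒ n(FeCl2) = 17.713 mol.
Mass of FeCl2 = 17.713 × 126.75 = 2245.1 g.

2245 g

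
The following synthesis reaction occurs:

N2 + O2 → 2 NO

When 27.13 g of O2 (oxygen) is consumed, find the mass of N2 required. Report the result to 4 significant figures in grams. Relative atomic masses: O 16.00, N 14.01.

M(O2) = 2(16.00) = 32.00 g/mol.
M(N2) = 2(14.01) = 28.02 g/mol.
n(O2) = 27.130 g / 32.00 g/mol = 0.84781 mol.
From the equation the O2:N2 mole ratio is 1:1, so n(N2) = 0.84781 × 1/1 = 0.84781 mol.
Mass of N2 = 0.84781 mol × 28.02 g/mol = 23.756 g.

23.76 g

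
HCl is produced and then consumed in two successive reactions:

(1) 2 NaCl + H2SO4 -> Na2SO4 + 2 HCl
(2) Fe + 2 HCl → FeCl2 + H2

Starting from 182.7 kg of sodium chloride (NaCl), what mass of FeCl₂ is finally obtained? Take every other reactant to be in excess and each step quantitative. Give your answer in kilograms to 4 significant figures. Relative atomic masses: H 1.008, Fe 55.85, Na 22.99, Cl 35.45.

198.1 kg

M(NaCl) = 22.99 + 35.45 = 58.44 g/mol.
M(FeCl2) = 55.85 + 2(35.45) = 126.75 g/mol.
182.7 kg = 182700 g.
n(NaCl) = 182700 / 58.44 = 3126.3 mol.
Step 1 gives a 2:2 ratio of NaCl to HCl, so n(HCl) = 3126.3 mol.
In step 2 the HCl:FeCl2 ratio is 2:1, so n(FeCl2) = 1563.1 mol.
Mass of FeCl2 = 1563.1 × 126.75 = 198130 g = 198.1 kg.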